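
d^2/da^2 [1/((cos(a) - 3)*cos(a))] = (-(1 - cos(2*a))^2 - 45*cos(a)/4 - 11*cos(2*a)/2 + 9*cos(3*a)/4 + 33/2)/((cos(a) - 3)^3*cos(a)^3)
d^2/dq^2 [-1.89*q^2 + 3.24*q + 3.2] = -3.78000000000000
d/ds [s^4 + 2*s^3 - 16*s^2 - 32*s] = 4*s^3 + 6*s^2 - 32*s - 32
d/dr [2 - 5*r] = -5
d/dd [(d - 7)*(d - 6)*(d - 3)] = 3*d^2 - 32*d + 81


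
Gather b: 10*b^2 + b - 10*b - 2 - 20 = 10*b^2 - 9*b - 22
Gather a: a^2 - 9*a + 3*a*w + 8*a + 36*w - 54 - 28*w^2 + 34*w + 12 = a^2 + a*(3*w - 1) - 28*w^2 + 70*w - 42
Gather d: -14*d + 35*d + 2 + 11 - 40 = 21*d - 27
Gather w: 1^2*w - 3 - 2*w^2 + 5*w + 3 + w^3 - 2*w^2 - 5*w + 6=w^3 - 4*w^2 + w + 6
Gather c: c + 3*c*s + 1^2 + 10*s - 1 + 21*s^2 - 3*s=c*(3*s + 1) + 21*s^2 + 7*s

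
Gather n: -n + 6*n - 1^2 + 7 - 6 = 5*n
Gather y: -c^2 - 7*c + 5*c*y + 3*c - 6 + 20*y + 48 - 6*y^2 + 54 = -c^2 - 4*c - 6*y^2 + y*(5*c + 20) + 96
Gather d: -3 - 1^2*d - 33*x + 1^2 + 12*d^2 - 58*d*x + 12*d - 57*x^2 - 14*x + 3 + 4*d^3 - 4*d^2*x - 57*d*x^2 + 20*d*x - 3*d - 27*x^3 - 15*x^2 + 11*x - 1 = 4*d^3 + d^2*(12 - 4*x) + d*(-57*x^2 - 38*x + 8) - 27*x^3 - 72*x^2 - 36*x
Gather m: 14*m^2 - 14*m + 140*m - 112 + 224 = 14*m^2 + 126*m + 112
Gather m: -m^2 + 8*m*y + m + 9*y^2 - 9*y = -m^2 + m*(8*y + 1) + 9*y^2 - 9*y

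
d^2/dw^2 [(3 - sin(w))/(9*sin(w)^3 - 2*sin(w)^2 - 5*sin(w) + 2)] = (324*sin(w)^7 - 2241*sin(w)^6 + 292*sin(w)^5 + 3002*sin(w)^4 - 542*sin(w)^3 - 635*sin(w)^2 - 194*sin(w) + 154)/(9*sin(w)^3 - 2*sin(w)^2 - 5*sin(w) + 2)^3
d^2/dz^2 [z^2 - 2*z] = 2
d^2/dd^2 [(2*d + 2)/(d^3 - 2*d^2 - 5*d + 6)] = 4*(3*d^5 - 7*d^3 - 39*d^2 + 48*d + 67)/(d^9 - 6*d^8 - 3*d^7 + 70*d^6 - 57*d^5 - 258*d^4 + 343*d^3 + 234*d^2 - 540*d + 216)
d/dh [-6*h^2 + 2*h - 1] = 2 - 12*h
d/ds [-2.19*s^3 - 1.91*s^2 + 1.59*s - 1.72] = -6.57*s^2 - 3.82*s + 1.59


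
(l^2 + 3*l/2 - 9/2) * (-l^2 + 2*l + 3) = -l^4 + l^3/2 + 21*l^2/2 - 9*l/2 - 27/2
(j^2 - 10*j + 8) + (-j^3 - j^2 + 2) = -j^3 - 10*j + 10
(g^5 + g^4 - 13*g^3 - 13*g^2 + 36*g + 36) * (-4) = -4*g^5 - 4*g^4 + 52*g^3 + 52*g^2 - 144*g - 144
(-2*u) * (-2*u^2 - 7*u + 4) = 4*u^3 + 14*u^2 - 8*u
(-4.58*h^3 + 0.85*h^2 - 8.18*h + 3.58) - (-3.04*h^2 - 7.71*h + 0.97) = -4.58*h^3 + 3.89*h^2 - 0.47*h + 2.61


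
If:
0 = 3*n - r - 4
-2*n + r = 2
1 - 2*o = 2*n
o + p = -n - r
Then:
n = 6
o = -11/2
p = -29/2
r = 14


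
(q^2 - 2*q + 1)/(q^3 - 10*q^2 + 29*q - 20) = (q - 1)/(q^2 - 9*q + 20)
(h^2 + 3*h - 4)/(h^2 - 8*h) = (h^2 + 3*h - 4)/(h*(h - 8))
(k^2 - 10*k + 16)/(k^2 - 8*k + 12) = (k - 8)/(k - 6)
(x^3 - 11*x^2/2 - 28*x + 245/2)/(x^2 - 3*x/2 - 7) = (x^2 - 2*x - 35)/(x + 2)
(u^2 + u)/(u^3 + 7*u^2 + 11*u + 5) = u/(u^2 + 6*u + 5)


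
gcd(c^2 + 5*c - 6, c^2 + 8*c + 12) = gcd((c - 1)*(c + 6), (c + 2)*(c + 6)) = c + 6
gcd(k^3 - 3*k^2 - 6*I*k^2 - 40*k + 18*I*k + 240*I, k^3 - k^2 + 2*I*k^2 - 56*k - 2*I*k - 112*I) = k - 8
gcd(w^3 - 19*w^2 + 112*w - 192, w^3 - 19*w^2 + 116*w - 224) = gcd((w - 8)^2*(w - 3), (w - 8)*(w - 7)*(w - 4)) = w - 8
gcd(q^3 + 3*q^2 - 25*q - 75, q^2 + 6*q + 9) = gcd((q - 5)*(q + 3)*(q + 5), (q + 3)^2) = q + 3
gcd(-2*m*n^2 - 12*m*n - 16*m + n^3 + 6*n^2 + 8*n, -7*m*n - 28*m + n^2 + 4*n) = n + 4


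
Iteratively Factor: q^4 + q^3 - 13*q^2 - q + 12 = (q - 1)*(q^3 + 2*q^2 - 11*q - 12) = (q - 3)*(q - 1)*(q^2 + 5*q + 4) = (q - 3)*(q - 1)*(q + 1)*(q + 4)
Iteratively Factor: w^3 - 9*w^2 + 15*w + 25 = (w + 1)*(w^2 - 10*w + 25) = (w - 5)*(w + 1)*(w - 5)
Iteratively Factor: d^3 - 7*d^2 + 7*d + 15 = (d - 5)*(d^2 - 2*d - 3) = (d - 5)*(d - 3)*(d + 1)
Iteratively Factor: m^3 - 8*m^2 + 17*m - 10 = (m - 1)*(m^2 - 7*m + 10) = (m - 2)*(m - 1)*(m - 5)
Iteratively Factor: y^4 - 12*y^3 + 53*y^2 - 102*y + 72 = (y - 3)*(y^3 - 9*y^2 + 26*y - 24) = (y - 4)*(y - 3)*(y^2 - 5*y + 6) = (y - 4)*(y - 3)*(y - 2)*(y - 3)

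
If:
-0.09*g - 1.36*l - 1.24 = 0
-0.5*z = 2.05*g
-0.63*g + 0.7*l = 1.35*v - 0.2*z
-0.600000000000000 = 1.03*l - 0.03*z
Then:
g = 6.18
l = -1.32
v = -7.33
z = -25.35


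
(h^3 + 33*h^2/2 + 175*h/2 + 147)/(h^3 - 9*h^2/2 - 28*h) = (h^2 + 13*h + 42)/(h*(h - 8))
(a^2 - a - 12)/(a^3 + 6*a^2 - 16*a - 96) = (a + 3)/(a^2 + 10*a + 24)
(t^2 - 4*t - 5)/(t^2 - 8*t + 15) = (t + 1)/(t - 3)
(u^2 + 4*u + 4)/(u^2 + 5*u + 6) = (u + 2)/(u + 3)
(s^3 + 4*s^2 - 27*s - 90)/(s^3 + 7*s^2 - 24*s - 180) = (s + 3)/(s + 6)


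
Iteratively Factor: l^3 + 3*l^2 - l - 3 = (l + 3)*(l^2 - 1) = (l + 1)*(l + 3)*(l - 1)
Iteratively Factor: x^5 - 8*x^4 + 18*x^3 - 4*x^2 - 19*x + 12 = (x - 1)*(x^4 - 7*x^3 + 11*x^2 + 7*x - 12) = (x - 1)*(x + 1)*(x^3 - 8*x^2 + 19*x - 12) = (x - 4)*(x - 1)*(x + 1)*(x^2 - 4*x + 3) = (x - 4)*(x - 1)^2*(x + 1)*(x - 3)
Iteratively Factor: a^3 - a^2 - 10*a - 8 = (a + 2)*(a^2 - 3*a - 4) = (a + 1)*(a + 2)*(a - 4)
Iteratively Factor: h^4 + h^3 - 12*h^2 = (h + 4)*(h^3 - 3*h^2) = h*(h + 4)*(h^2 - 3*h) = h^2*(h + 4)*(h - 3)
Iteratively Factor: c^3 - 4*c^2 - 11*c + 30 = (c - 2)*(c^2 - 2*c - 15) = (c - 2)*(c + 3)*(c - 5)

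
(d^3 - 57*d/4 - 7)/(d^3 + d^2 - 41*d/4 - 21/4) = (d - 4)/(d - 3)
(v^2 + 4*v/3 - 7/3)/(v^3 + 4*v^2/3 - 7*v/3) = 1/v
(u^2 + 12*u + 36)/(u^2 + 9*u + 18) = (u + 6)/(u + 3)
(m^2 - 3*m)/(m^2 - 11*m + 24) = m/(m - 8)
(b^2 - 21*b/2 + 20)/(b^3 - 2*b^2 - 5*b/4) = 2*(b - 8)/(b*(2*b + 1))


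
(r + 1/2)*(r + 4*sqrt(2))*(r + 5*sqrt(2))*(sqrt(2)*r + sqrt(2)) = sqrt(2)*r^4 + 3*sqrt(2)*r^3/2 + 18*r^3 + 27*r^2 + 81*sqrt(2)*r^2/2 + 9*r + 60*sqrt(2)*r + 20*sqrt(2)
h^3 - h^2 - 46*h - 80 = (h - 8)*(h + 2)*(h + 5)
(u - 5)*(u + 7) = u^2 + 2*u - 35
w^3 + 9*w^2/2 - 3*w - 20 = (w - 2)*(w + 5/2)*(w + 4)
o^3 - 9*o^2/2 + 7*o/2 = o*(o - 7/2)*(o - 1)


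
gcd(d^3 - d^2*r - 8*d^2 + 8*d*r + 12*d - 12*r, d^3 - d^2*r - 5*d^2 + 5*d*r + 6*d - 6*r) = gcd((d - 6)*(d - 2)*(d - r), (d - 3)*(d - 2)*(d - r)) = -d^2 + d*r + 2*d - 2*r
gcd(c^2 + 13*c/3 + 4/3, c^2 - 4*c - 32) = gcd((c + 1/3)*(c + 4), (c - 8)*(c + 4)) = c + 4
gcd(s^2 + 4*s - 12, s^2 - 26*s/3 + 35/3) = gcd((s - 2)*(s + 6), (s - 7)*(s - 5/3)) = 1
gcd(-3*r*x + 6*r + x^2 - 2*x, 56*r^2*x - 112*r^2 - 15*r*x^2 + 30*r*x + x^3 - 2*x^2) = x - 2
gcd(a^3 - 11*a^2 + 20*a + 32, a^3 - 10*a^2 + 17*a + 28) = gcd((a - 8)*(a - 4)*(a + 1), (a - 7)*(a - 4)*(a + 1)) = a^2 - 3*a - 4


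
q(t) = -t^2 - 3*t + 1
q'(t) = -2*t - 3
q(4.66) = -34.70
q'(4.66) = -12.32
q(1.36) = -4.93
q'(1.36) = -5.72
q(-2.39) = 2.46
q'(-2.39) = 1.78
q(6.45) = -59.95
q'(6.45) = -15.90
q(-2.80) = 1.56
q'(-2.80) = 2.60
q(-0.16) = 1.45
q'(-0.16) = -2.68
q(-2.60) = 2.04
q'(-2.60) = 2.20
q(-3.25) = 0.19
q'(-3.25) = 3.50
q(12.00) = -179.00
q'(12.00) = -27.00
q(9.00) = -107.00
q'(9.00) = -21.00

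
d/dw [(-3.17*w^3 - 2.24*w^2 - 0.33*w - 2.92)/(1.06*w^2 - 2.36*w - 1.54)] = (-3.3602*w^4 + 14.9624*w^3 + 20.2816*w^2 + 13.0896*w - 6.383)/(1.1236*w^4 - 5.0032*w^3 + 2.3048*w^2 + 7.2688*w + 2.3716)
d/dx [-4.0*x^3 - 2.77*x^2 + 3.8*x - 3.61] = -12.0*x^2 - 5.54*x + 3.8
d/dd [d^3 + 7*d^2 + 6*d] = 3*d^2 + 14*d + 6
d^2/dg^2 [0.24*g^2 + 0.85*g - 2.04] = 0.480000000000000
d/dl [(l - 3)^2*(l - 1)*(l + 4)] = 4*l^3 - 9*l^2 - 26*l + 51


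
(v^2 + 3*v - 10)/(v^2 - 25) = (v - 2)/(v - 5)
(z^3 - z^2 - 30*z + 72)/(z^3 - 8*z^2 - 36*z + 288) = (z^2 - 7*z + 12)/(z^2 - 14*z + 48)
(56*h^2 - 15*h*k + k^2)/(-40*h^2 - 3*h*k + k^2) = (-7*h + k)/(5*h + k)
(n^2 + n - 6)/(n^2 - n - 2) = (n + 3)/(n + 1)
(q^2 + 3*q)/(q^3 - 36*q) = (q + 3)/(q^2 - 36)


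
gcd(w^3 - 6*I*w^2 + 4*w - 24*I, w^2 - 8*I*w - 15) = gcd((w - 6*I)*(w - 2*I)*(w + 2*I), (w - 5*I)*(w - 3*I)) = 1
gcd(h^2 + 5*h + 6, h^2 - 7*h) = 1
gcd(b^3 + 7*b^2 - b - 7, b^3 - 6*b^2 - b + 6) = b^2 - 1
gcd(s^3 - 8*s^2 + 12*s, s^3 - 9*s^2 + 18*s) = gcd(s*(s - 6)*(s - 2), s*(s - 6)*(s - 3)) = s^2 - 6*s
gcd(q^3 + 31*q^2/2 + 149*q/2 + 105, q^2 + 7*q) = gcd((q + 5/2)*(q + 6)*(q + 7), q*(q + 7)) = q + 7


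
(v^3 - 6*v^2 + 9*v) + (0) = v^3 - 6*v^2 + 9*v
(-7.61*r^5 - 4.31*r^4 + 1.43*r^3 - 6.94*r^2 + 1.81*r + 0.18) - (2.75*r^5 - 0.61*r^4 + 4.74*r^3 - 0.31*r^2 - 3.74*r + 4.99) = -10.36*r^5 - 3.7*r^4 - 3.31*r^3 - 6.63*r^2 + 5.55*r - 4.81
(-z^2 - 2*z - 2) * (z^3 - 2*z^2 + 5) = -z^5 + 2*z^3 - z^2 - 10*z - 10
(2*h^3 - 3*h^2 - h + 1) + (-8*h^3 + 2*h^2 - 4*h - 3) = -6*h^3 - h^2 - 5*h - 2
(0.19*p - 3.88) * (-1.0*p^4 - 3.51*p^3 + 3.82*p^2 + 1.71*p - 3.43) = -0.19*p^5 + 3.2131*p^4 + 14.3446*p^3 - 14.4967*p^2 - 7.2865*p + 13.3084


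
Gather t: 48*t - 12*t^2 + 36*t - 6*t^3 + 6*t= -6*t^3 - 12*t^2 + 90*t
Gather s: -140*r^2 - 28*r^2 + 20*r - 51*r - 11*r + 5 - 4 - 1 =-168*r^2 - 42*r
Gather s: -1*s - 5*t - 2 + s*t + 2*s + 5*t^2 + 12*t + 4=s*(t + 1) + 5*t^2 + 7*t + 2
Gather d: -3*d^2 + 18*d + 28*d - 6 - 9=-3*d^2 + 46*d - 15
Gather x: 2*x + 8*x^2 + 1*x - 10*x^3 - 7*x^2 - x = -10*x^3 + x^2 + 2*x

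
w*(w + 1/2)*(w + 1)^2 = w^4 + 5*w^3/2 + 2*w^2 + w/2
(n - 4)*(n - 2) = n^2 - 6*n + 8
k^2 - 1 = (k - 1)*(k + 1)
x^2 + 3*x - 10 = (x - 2)*(x + 5)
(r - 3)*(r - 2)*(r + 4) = r^3 - r^2 - 14*r + 24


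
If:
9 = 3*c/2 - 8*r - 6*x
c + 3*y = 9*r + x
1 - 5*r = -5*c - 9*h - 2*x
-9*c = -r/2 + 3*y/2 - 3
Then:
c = 190/549 - 80*y/549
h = 2027*y/4941 + 1019/4941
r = 23*y/61 + 14/61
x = -296*y/549 - 944/549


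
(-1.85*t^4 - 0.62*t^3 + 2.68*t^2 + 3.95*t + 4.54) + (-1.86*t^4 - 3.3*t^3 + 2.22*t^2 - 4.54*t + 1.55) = -3.71*t^4 - 3.92*t^3 + 4.9*t^2 - 0.59*t + 6.09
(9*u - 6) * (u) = 9*u^2 - 6*u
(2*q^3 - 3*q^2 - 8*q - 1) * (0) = 0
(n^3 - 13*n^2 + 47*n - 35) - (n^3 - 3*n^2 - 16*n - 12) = -10*n^2 + 63*n - 23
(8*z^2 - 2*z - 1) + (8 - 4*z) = 8*z^2 - 6*z + 7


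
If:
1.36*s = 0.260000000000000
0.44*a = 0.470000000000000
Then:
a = 1.07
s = 0.19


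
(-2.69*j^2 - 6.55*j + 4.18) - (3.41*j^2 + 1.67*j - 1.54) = -6.1*j^2 - 8.22*j + 5.72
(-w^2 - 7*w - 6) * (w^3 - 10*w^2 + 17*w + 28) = -w^5 + 3*w^4 + 47*w^3 - 87*w^2 - 298*w - 168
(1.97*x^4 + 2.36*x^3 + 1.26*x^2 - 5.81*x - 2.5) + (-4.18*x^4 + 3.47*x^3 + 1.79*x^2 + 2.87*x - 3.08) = -2.21*x^4 + 5.83*x^3 + 3.05*x^2 - 2.94*x - 5.58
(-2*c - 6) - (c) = -3*c - 6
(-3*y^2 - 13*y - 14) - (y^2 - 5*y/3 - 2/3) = -4*y^2 - 34*y/3 - 40/3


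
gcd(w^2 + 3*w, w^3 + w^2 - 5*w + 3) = w + 3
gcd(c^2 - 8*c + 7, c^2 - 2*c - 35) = c - 7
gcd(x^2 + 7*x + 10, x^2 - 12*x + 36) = 1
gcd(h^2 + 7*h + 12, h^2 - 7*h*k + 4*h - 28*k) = h + 4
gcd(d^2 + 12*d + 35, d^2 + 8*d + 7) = d + 7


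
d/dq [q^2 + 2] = 2*q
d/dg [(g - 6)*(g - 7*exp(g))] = g - (g - 6)*(7*exp(g) - 1) - 7*exp(g)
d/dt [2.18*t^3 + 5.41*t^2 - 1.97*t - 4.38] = 6.54*t^2 + 10.82*t - 1.97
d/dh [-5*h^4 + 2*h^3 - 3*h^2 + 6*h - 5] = -20*h^3 + 6*h^2 - 6*h + 6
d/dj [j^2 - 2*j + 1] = 2*j - 2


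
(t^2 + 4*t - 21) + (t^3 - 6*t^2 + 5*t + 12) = t^3 - 5*t^2 + 9*t - 9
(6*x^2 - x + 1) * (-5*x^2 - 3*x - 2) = -30*x^4 - 13*x^3 - 14*x^2 - x - 2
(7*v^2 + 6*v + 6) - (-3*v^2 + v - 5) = 10*v^2 + 5*v + 11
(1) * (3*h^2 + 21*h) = 3*h^2 + 21*h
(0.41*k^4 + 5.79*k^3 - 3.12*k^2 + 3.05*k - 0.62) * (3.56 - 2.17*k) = -0.8897*k^5 - 11.1047*k^4 + 27.3828*k^3 - 17.7257*k^2 + 12.2034*k - 2.2072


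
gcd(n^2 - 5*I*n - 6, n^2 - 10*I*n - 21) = n - 3*I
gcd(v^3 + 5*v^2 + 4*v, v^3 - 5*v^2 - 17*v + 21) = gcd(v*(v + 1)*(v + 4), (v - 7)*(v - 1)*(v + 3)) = 1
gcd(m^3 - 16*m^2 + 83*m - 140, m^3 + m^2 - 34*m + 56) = m - 4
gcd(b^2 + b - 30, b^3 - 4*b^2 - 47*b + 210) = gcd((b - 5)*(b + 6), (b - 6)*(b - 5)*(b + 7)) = b - 5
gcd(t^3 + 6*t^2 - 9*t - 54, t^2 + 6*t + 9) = t + 3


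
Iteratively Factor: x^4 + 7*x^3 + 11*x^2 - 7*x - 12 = (x + 1)*(x^3 + 6*x^2 + 5*x - 12) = (x - 1)*(x + 1)*(x^2 + 7*x + 12) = (x - 1)*(x + 1)*(x + 3)*(x + 4)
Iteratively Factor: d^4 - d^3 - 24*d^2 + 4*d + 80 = (d - 2)*(d^3 + d^2 - 22*d - 40) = (d - 2)*(d + 4)*(d^2 - 3*d - 10) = (d - 5)*(d - 2)*(d + 4)*(d + 2)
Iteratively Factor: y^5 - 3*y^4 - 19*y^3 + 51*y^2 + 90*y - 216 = (y + 3)*(y^4 - 6*y^3 - y^2 + 54*y - 72) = (y - 4)*(y + 3)*(y^3 - 2*y^2 - 9*y + 18) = (y - 4)*(y - 3)*(y + 3)*(y^2 + y - 6) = (y - 4)*(y - 3)*(y - 2)*(y + 3)*(y + 3)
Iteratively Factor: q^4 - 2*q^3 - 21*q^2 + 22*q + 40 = (q + 1)*(q^3 - 3*q^2 - 18*q + 40) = (q - 5)*(q + 1)*(q^2 + 2*q - 8) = (q - 5)*(q + 1)*(q + 4)*(q - 2)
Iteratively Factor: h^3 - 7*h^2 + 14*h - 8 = (h - 1)*(h^2 - 6*h + 8) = (h - 4)*(h - 1)*(h - 2)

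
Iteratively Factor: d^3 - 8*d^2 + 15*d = (d)*(d^2 - 8*d + 15) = d*(d - 5)*(d - 3)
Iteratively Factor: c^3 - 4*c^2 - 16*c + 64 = (c + 4)*(c^2 - 8*c + 16) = (c - 4)*(c + 4)*(c - 4)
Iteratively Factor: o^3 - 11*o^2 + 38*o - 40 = (o - 4)*(o^2 - 7*o + 10) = (o - 5)*(o - 4)*(o - 2)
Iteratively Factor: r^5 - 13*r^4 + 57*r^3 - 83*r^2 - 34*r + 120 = (r + 1)*(r^4 - 14*r^3 + 71*r^2 - 154*r + 120) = (r - 5)*(r + 1)*(r^3 - 9*r^2 + 26*r - 24) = (r - 5)*(r - 4)*(r + 1)*(r^2 - 5*r + 6) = (r - 5)*(r - 4)*(r - 3)*(r + 1)*(r - 2)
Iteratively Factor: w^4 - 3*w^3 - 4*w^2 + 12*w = (w - 2)*(w^3 - w^2 - 6*w) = (w - 2)*(w + 2)*(w^2 - 3*w) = w*(w - 2)*(w + 2)*(w - 3)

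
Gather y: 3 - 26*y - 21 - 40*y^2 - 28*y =-40*y^2 - 54*y - 18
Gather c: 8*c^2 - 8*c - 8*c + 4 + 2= 8*c^2 - 16*c + 6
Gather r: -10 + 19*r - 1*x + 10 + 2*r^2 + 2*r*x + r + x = 2*r^2 + r*(2*x + 20)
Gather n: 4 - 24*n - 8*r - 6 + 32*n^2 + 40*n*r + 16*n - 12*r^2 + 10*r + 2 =32*n^2 + n*(40*r - 8) - 12*r^2 + 2*r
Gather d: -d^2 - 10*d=-d^2 - 10*d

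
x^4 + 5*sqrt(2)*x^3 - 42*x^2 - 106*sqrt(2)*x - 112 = (x - 4*sqrt(2))*(x + sqrt(2))^2*(x + 7*sqrt(2))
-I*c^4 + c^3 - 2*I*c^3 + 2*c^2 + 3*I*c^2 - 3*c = c*(c + 3)*(c + I)*(-I*c + I)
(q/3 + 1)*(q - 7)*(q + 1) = q^3/3 - q^2 - 25*q/3 - 7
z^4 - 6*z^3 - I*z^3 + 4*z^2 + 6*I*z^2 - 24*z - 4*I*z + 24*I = (z - 6)*(z - 2*I)*(z - I)*(z + 2*I)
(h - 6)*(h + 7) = h^2 + h - 42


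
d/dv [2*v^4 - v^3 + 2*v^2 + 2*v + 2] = 8*v^3 - 3*v^2 + 4*v + 2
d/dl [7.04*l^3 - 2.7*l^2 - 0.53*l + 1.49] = 21.12*l^2 - 5.4*l - 0.53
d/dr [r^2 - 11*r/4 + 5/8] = 2*r - 11/4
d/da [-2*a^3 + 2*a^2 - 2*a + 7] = -6*a^2 + 4*a - 2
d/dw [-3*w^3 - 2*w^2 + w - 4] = -9*w^2 - 4*w + 1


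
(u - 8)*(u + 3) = u^2 - 5*u - 24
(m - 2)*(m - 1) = m^2 - 3*m + 2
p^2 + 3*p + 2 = (p + 1)*(p + 2)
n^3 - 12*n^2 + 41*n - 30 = (n - 6)*(n - 5)*(n - 1)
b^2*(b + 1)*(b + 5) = b^4 + 6*b^3 + 5*b^2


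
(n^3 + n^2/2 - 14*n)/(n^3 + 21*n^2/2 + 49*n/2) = (2*n^2 + n - 28)/(2*n^2 + 21*n + 49)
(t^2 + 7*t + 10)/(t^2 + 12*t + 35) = (t + 2)/(t + 7)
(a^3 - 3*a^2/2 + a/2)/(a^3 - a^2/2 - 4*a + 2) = a*(a - 1)/(a^2 - 4)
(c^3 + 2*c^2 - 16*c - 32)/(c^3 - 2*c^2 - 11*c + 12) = (c^2 + 6*c + 8)/(c^2 + 2*c - 3)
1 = 1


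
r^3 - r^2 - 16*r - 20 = (r - 5)*(r + 2)^2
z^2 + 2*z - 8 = (z - 2)*(z + 4)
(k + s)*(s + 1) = k*s + k + s^2 + s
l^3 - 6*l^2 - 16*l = l*(l - 8)*(l + 2)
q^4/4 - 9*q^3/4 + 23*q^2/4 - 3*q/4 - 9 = (q/4 + 1/4)*(q - 4)*(q - 3)^2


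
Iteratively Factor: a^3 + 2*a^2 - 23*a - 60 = (a - 5)*(a^2 + 7*a + 12) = (a - 5)*(a + 3)*(a + 4)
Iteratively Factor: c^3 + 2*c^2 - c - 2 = (c - 1)*(c^2 + 3*c + 2) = (c - 1)*(c + 2)*(c + 1)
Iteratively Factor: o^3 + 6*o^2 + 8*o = (o)*(o^2 + 6*o + 8) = o*(o + 2)*(o + 4)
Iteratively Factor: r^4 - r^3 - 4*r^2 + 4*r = (r)*(r^3 - r^2 - 4*r + 4) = r*(r - 1)*(r^2 - 4) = r*(r - 2)*(r - 1)*(r + 2)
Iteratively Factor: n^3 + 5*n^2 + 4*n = (n + 4)*(n^2 + n) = (n + 1)*(n + 4)*(n)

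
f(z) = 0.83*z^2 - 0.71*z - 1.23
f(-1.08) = 0.50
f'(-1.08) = -2.50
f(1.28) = -0.78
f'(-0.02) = -0.74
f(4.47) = 12.18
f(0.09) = -1.29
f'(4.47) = 6.71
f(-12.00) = 126.81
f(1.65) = -0.14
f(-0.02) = -1.22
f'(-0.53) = -1.59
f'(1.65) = 2.03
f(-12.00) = 126.81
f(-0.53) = -0.62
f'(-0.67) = -1.82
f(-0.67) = -0.38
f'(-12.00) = -20.63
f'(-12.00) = -20.63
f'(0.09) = -0.56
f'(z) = 1.66*z - 0.71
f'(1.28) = 1.41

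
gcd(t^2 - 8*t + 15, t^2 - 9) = t - 3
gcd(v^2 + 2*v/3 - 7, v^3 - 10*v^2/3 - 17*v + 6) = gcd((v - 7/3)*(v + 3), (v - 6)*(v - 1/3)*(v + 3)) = v + 3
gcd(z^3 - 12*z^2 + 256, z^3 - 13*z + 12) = z + 4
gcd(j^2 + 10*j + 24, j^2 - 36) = j + 6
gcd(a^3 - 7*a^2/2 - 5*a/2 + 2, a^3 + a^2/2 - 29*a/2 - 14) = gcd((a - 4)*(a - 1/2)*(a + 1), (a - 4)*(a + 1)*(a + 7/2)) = a^2 - 3*a - 4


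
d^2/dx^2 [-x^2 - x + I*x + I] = -2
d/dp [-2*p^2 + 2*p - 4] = 2 - 4*p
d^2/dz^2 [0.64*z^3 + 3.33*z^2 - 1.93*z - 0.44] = 3.84*z + 6.66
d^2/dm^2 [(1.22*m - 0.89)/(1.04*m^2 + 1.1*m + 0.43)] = ((1.22*m - 0.89)*(2.08*m + 1.1)*(4.16*m + 2.2) - (7.6128*m + 0.8328)*(1.04*m^2 + 1.1*m + 0.43))/(1.04*m^2 + 1.1*m + 0.43)^3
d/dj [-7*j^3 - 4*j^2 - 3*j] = -21*j^2 - 8*j - 3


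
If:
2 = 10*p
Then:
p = 1/5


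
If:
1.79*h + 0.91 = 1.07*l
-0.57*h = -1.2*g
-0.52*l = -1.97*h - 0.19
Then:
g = 0.11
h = 0.23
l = 1.23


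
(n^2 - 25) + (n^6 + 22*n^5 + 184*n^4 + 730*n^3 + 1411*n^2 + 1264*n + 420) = n^6 + 22*n^5 + 184*n^4 + 730*n^3 + 1412*n^2 + 1264*n + 395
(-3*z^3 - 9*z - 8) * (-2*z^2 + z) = 6*z^5 - 3*z^4 + 18*z^3 + 7*z^2 - 8*z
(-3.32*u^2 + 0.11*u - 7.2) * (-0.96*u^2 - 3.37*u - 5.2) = 3.1872*u^4 + 11.0828*u^3 + 23.8053*u^2 + 23.692*u + 37.44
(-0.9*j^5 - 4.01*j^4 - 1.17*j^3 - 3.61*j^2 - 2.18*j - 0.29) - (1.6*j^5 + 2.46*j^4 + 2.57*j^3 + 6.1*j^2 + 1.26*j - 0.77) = -2.5*j^5 - 6.47*j^4 - 3.74*j^3 - 9.71*j^2 - 3.44*j + 0.48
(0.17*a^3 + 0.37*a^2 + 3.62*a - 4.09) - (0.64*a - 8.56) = 0.17*a^3 + 0.37*a^2 + 2.98*a + 4.47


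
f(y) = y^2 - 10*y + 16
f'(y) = 2*y - 10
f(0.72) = 9.32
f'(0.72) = -8.56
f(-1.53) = 33.64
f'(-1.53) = -13.06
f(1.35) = 4.32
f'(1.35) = -7.30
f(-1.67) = 35.49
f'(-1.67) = -13.34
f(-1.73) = 36.29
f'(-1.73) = -13.46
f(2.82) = -4.25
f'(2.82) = -4.36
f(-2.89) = 53.25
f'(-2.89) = -15.78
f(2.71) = -3.76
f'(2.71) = -4.58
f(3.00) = -5.00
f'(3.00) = -4.00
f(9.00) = 7.00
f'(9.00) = 8.00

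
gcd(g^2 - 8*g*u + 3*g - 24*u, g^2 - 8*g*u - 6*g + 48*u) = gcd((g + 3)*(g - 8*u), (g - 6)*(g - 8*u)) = -g + 8*u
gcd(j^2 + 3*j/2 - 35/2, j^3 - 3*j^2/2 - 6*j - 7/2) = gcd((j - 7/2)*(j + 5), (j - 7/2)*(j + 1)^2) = j - 7/2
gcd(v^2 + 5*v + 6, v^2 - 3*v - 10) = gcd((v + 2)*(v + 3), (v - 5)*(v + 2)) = v + 2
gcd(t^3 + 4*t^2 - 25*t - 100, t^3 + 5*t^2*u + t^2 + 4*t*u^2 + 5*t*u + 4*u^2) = 1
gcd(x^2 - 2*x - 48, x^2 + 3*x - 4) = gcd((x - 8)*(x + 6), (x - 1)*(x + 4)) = 1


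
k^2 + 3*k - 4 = (k - 1)*(k + 4)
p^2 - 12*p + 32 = (p - 8)*(p - 4)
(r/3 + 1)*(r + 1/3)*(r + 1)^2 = r^4/3 + 16*r^3/9 + 26*r^2/9 + 16*r/9 + 1/3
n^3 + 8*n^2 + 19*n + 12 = (n + 1)*(n + 3)*(n + 4)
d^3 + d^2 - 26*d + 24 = (d - 4)*(d - 1)*(d + 6)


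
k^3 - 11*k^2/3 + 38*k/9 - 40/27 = (k - 5/3)*(k - 4/3)*(k - 2/3)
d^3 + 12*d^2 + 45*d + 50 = (d + 2)*(d + 5)^2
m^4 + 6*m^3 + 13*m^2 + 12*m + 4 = (m + 1)^2*(m + 2)^2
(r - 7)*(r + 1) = r^2 - 6*r - 7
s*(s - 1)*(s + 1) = s^3 - s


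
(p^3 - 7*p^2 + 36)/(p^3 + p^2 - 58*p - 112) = (p^2 - 9*p + 18)/(p^2 - p - 56)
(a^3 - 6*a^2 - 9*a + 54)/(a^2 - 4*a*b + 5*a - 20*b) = (a^3 - 6*a^2 - 9*a + 54)/(a^2 - 4*a*b + 5*a - 20*b)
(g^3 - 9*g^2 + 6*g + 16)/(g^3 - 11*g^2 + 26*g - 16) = (g + 1)/(g - 1)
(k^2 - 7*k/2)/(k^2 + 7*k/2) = (2*k - 7)/(2*k + 7)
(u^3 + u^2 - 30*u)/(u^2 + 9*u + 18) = u*(u - 5)/(u + 3)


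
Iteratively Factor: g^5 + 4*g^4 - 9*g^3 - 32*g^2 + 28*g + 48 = (g + 4)*(g^4 - 9*g^2 + 4*g + 12) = (g + 1)*(g + 4)*(g^3 - g^2 - 8*g + 12) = (g - 2)*(g + 1)*(g + 4)*(g^2 + g - 6) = (g - 2)^2*(g + 1)*(g + 4)*(g + 3)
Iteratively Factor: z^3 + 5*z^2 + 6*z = (z + 3)*(z^2 + 2*z) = (z + 2)*(z + 3)*(z)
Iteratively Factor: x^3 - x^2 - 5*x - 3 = (x + 1)*(x^2 - 2*x - 3) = (x + 1)^2*(x - 3)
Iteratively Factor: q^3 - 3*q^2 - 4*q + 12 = (q - 2)*(q^2 - q - 6) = (q - 2)*(q + 2)*(q - 3)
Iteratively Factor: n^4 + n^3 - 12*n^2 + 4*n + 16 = (n + 1)*(n^3 - 12*n + 16) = (n - 2)*(n + 1)*(n^2 + 2*n - 8) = (n - 2)^2*(n + 1)*(n + 4)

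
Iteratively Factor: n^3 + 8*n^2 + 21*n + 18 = (n + 3)*(n^2 + 5*n + 6) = (n + 3)^2*(n + 2)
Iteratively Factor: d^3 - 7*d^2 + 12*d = (d - 4)*(d^2 - 3*d) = d*(d - 4)*(d - 3)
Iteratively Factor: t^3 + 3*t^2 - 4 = (t + 2)*(t^2 + t - 2) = (t + 2)^2*(t - 1)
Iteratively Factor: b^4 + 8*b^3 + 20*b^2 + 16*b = (b)*(b^3 + 8*b^2 + 20*b + 16) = b*(b + 4)*(b^2 + 4*b + 4) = b*(b + 2)*(b + 4)*(b + 2)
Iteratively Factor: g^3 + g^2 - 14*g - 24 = (g - 4)*(g^2 + 5*g + 6) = (g - 4)*(g + 2)*(g + 3)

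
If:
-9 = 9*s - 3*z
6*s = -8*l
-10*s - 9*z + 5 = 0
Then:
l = 33/74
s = -22/37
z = 45/37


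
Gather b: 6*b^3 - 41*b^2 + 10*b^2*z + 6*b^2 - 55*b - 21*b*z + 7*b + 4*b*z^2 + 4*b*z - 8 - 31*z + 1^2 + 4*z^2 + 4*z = 6*b^3 + b^2*(10*z - 35) + b*(4*z^2 - 17*z - 48) + 4*z^2 - 27*z - 7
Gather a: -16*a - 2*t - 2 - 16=-16*a - 2*t - 18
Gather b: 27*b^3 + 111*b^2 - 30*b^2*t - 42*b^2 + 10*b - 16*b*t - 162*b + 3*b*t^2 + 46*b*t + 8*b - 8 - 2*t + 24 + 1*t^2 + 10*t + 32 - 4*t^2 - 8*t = 27*b^3 + b^2*(69 - 30*t) + b*(3*t^2 + 30*t - 144) - 3*t^2 + 48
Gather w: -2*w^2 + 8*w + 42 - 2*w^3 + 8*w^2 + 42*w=-2*w^3 + 6*w^2 + 50*w + 42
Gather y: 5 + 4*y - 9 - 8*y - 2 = -4*y - 6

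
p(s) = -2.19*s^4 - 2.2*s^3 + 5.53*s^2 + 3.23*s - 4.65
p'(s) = -8.76*s^3 - 6.6*s^2 + 11.06*s + 3.23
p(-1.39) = -0.72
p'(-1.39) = -1.37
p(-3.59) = -206.95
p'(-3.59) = 283.77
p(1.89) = -21.59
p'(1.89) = -58.58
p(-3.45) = -169.89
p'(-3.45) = 246.23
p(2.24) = -49.53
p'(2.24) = -103.57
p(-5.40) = -1376.59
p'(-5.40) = 1130.43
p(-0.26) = -5.09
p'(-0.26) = 0.06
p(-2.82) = -58.94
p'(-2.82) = 116.00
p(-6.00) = -2187.99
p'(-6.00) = 1591.43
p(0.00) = -4.65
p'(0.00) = 3.23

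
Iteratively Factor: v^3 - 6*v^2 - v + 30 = (v + 2)*(v^2 - 8*v + 15) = (v - 5)*(v + 2)*(v - 3)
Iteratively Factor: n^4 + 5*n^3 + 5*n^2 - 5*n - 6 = (n + 1)*(n^3 + 4*n^2 + n - 6) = (n - 1)*(n + 1)*(n^2 + 5*n + 6) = (n - 1)*(n + 1)*(n + 2)*(n + 3)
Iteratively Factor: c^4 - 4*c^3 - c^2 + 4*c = (c)*(c^3 - 4*c^2 - c + 4) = c*(c - 1)*(c^2 - 3*c - 4) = c*(c - 4)*(c - 1)*(c + 1)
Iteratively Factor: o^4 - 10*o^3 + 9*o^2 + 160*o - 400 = (o + 4)*(o^3 - 14*o^2 + 65*o - 100) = (o - 5)*(o + 4)*(o^2 - 9*o + 20) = (o - 5)^2*(o + 4)*(o - 4)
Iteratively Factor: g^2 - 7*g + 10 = (g - 2)*(g - 5)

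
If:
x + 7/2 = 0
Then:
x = -7/2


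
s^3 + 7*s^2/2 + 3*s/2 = s*(s + 1/2)*(s + 3)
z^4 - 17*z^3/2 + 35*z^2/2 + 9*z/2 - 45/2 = (z - 5)*(z - 3)*(z - 3/2)*(z + 1)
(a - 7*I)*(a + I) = a^2 - 6*I*a + 7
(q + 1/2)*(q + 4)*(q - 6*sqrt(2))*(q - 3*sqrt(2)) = q^4 - 9*sqrt(2)*q^3 + 9*q^3/2 - 81*sqrt(2)*q^2/2 + 38*q^2 - 18*sqrt(2)*q + 162*q + 72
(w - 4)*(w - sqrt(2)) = w^2 - 4*w - sqrt(2)*w + 4*sqrt(2)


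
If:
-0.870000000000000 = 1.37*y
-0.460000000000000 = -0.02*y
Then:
No Solution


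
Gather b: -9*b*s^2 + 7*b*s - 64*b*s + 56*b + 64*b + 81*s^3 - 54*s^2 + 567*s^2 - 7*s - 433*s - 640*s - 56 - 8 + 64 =b*(-9*s^2 - 57*s + 120) + 81*s^3 + 513*s^2 - 1080*s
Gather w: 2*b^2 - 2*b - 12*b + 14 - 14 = 2*b^2 - 14*b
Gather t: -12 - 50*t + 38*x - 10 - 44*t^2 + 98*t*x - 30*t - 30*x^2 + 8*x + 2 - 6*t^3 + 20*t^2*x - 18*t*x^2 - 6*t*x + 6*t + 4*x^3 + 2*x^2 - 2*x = -6*t^3 + t^2*(20*x - 44) + t*(-18*x^2 + 92*x - 74) + 4*x^3 - 28*x^2 + 44*x - 20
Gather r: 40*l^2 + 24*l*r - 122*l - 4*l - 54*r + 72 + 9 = 40*l^2 - 126*l + r*(24*l - 54) + 81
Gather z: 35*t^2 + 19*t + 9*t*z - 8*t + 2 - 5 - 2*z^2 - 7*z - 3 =35*t^2 + 11*t - 2*z^2 + z*(9*t - 7) - 6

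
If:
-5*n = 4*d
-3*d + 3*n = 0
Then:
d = 0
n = 0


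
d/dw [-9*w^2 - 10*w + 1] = -18*w - 10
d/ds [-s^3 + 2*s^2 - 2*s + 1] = -3*s^2 + 4*s - 2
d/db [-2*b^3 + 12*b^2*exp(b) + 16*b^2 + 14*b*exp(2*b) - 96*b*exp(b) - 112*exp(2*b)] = 12*b^2*exp(b) - 6*b^2 + 28*b*exp(2*b) - 72*b*exp(b) + 32*b - 210*exp(2*b) - 96*exp(b)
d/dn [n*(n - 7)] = 2*n - 7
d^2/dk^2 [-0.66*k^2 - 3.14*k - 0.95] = -1.32000000000000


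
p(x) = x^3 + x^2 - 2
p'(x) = 3*x^2 + 2*x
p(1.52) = 3.82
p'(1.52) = 9.97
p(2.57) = 21.58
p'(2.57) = 24.95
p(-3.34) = -28.10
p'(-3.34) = 26.79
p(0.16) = -1.97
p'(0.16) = 0.40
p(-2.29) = -8.76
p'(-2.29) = 11.15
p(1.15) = 0.84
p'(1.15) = 6.27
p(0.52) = -1.59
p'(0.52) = 1.85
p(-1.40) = -2.78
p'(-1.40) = 3.08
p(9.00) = 808.00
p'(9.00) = 261.00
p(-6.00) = -182.00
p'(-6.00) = 96.00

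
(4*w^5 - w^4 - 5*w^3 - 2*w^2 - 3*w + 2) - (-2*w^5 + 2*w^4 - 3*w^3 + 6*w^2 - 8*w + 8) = 6*w^5 - 3*w^4 - 2*w^3 - 8*w^2 + 5*w - 6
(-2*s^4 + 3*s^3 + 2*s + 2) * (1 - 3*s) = 6*s^5 - 11*s^4 + 3*s^3 - 6*s^2 - 4*s + 2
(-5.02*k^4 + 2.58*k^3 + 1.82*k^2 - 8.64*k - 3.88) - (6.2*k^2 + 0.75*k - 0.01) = -5.02*k^4 + 2.58*k^3 - 4.38*k^2 - 9.39*k - 3.87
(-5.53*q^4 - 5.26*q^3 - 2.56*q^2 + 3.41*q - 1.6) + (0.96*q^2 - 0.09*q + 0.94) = -5.53*q^4 - 5.26*q^3 - 1.6*q^2 + 3.32*q - 0.66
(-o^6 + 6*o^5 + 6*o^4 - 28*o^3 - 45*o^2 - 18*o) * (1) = -o^6 + 6*o^5 + 6*o^4 - 28*o^3 - 45*o^2 - 18*o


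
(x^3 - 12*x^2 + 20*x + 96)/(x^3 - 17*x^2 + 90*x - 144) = (x + 2)/(x - 3)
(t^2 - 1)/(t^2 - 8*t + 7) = (t + 1)/(t - 7)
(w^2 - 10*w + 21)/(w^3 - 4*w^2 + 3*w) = (w - 7)/(w*(w - 1))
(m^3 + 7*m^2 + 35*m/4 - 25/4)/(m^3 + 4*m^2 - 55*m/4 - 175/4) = (2*m - 1)/(2*m - 7)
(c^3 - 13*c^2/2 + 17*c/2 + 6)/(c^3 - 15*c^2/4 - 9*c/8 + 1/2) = 4*(c - 3)/(4*c - 1)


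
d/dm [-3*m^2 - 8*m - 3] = -6*m - 8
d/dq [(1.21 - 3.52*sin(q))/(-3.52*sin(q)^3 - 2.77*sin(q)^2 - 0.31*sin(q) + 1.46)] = (-24.7808*sin(q)^3 + 3.0272*sin(q)^2 + 6.7034*sin(q) - 4.7641)*cos(q)/(12.3904*sin(q)^6 + 19.5008*sin(q)^5 + 9.8553*sin(q)^4 - 8.561*sin(q)^3 - 7.9923*sin(q)^2 - 0.9052*sin(q) + 2.1316)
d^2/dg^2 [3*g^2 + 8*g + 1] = 6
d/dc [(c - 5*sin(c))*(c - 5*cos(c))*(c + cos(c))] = -(c - 5*sin(c))*(c - 5*cos(c))*(sin(c) - 1) + (c - 5*sin(c))*(c + cos(c))*(5*sin(c) + 1) - (c - 5*cos(c))*(c + cos(c))*(5*cos(c) - 1)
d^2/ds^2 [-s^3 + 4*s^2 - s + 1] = 8 - 6*s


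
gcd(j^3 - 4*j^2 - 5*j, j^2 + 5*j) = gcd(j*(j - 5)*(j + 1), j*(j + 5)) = j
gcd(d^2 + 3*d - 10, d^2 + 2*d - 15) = d + 5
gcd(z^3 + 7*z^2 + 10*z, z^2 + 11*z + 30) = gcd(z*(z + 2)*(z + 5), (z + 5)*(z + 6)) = z + 5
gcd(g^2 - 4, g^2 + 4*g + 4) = g + 2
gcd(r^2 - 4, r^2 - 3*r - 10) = r + 2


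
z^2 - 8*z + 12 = (z - 6)*(z - 2)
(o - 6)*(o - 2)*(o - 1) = o^3 - 9*o^2 + 20*o - 12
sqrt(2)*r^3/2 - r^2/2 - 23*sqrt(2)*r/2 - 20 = (r - 4*sqrt(2))*(r + 5*sqrt(2)/2)*(sqrt(2)*r/2 + 1)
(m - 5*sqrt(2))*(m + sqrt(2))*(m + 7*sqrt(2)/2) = m^3 - sqrt(2)*m^2/2 - 38*m - 35*sqrt(2)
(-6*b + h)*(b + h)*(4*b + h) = -24*b^3 - 26*b^2*h - b*h^2 + h^3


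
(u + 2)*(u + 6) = u^2 + 8*u + 12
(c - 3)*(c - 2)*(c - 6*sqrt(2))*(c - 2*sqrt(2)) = c^4 - 8*sqrt(2)*c^3 - 5*c^3 + 30*c^2 + 40*sqrt(2)*c^2 - 120*c - 48*sqrt(2)*c + 144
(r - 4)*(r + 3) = r^2 - r - 12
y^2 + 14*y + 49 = (y + 7)^2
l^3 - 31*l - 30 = (l - 6)*(l + 1)*(l + 5)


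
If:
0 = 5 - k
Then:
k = 5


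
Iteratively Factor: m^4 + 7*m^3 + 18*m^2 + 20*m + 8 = (m + 1)*(m^3 + 6*m^2 + 12*m + 8) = (m + 1)*(m + 2)*(m^2 + 4*m + 4) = (m + 1)*(m + 2)^2*(m + 2)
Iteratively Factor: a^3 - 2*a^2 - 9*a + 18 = (a - 3)*(a^2 + a - 6) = (a - 3)*(a + 3)*(a - 2)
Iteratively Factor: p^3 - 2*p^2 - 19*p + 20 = (p - 1)*(p^2 - p - 20) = (p - 5)*(p - 1)*(p + 4)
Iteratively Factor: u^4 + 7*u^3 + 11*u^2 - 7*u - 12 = (u + 1)*(u^3 + 6*u^2 + 5*u - 12) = (u + 1)*(u + 3)*(u^2 + 3*u - 4) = (u + 1)*(u + 3)*(u + 4)*(u - 1)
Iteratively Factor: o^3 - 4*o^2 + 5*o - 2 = (o - 1)*(o^2 - 3*o + 2) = (o - 1)^2*(o - 2)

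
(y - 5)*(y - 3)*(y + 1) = y^3 - 7*y^2 + 7*y + 15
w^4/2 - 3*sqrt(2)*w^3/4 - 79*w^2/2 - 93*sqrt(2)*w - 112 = (w/2 + sqrt(2))*(w - 8*sqrt(2))*(w + sqrt(2))*(w + 7*sqrt(2)/2)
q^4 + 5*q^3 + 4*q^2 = q^2*(q + 1)*(q + 4)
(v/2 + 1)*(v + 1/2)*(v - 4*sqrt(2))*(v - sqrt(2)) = v^4/2 - 5*sqrt(2)*v^3/2 + 5*v^3/4 - 25*sqrt(2)*v^2/4 + 9*v^2/2 - 5*sqrt(2)*v/2 + 10*v + 4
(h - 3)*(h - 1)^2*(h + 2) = h^4 - 3*h^3 - 3*h^2 + 11*h - 6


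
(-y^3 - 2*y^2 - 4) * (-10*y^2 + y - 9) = 10*y^5 + 19*y^4 + 7*y^3 + 58*y^2 - 4*y + 36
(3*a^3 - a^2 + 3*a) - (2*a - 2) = 3*a^3 - a^2 + a + 2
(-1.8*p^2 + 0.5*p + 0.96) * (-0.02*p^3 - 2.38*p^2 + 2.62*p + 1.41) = 0.036*p^5 + 4.274*p^4 - 5.9252*p^3 - 3.5128*p^2 + 3.2202*p + 1.3536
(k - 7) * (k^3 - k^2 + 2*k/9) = k^4 - 8*k^3 + 65*k^2/9 - 14*k/9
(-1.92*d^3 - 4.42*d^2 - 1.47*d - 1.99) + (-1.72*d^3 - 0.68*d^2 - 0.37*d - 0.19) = -3.64*d^3 - 5.1*d^2 - 1.84*d - 2.18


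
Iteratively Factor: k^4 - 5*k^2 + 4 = (k + 1)*(k^3 - k^2 - 4*k + 4) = (k - 2)*(k + 1)*(k^2 + k - 2) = (k - 2)*(k - 1)*(k + 1)*(k + 2)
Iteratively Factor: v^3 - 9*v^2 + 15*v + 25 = (v + 1)*(v^2 - 10*v + 25) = (v - 5)*(v + 1)*(v - 5)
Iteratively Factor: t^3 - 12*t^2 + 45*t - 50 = (t - 5)*(t^2 - 7*t + 10) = (t - 5)^2*(t - 2)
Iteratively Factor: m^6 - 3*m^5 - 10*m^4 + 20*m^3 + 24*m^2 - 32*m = (m + 2)*(m^5 - 5*m^4 + 20*m^2 - 16*m) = (m - 1)*(m + 2)*(m^4 - 4*m^3 - 4*m^2 + 16*m) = m*(m - 1)*(m + 2)*(m^3 - 4*m^2 - 4*m + 16) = m*(m - 4)*(m - 1)*(m + 2)*(m^2 - 4) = m*(m - 4)*(m - 2)*(m - 1)*(m + 2)*(m + 2)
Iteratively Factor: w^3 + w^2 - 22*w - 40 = (w + 4)*(w^2 - 3*w - 10) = (w - 5)*(w + 4)*(w + 2)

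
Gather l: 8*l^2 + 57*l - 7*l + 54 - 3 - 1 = 8*l^2 + 50*l + 50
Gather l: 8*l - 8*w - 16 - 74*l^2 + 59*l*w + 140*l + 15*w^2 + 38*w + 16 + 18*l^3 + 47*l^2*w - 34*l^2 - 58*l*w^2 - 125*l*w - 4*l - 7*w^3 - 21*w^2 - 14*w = 18*l^3 + l^2*(47*w - 108) + l*(-58*w^2 - 66*w + 144) - 7*w^3 - 6*w^2 + 16*w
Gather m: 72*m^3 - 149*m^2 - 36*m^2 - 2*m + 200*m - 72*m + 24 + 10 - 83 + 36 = 72*m^3 - 185*m^2 + 126*m - 13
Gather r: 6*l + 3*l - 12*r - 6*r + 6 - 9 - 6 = 9*l - 18*r - 9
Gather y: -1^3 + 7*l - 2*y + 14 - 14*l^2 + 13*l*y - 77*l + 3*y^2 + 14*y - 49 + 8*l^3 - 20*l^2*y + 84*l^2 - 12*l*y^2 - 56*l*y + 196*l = 8*l^3 + 70*l^2 + 126*l + y^2*(3 - 12*l) + y*(-20*l^2 - 43*l + 12) - 36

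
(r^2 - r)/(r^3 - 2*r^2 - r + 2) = r/(r^2 - r - 2)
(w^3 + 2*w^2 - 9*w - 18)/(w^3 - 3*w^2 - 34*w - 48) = (w - 3)/(w - 8)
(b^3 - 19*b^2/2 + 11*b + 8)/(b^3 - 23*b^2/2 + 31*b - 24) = (2*b + 1)/(2*b - 3)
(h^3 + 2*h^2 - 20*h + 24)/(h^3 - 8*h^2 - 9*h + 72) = (h^3 + 2*h^2 - 20*h + 24)/(h^3 - 8*h^2 - 9*h + 72)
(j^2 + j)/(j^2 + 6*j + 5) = j/(j + 5)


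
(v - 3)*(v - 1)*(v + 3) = v^3 - v^2 - 9*v + 9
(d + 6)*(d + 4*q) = d^2 + 4*d*q + 6*d + 24*q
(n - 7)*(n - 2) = n^2 - 9*n + 14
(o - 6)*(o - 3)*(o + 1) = o^3 - 8*o^2 + 9*o + 18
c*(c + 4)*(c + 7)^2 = c^4 + 18*c^3 + 105*c^2 + 196*c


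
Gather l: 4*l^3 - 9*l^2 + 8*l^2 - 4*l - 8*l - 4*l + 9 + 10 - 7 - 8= 4*l^3 - l^2 - 16*l + 4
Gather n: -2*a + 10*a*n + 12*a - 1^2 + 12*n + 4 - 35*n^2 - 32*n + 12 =10*a - 35*n^2 + n*(10*a - 20) + 15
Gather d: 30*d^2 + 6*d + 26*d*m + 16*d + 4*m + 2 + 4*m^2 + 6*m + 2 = 30*d^2 + d*(26*m + 22) + 4*m^2 + 10*m + 4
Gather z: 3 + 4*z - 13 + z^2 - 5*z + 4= z^2 - z - 6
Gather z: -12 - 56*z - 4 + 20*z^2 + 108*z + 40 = 20*z^2 + 52*z + 24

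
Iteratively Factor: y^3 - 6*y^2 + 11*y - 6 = (y - 3)*(y^2 - 3*y + 2) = (y - 3)*(y - 2)*(y - 1)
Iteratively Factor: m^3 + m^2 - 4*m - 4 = (m + 1)*(m^2 - 4) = (m - 2)*(m + 1)*(m + 2)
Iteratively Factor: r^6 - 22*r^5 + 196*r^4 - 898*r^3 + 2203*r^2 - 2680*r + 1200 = (r - 5)*(r^5 - 17*r^4 + 111*r^3 - 343*r^2 + 488*r - 240) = (r - 5)*(r - 1)*(r^4 - 16*r^3 + 95*r^2 - 248*r + 240) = (r - 5)^2*(r - 1)*(r^3 - 11*r^2 + 40*r - 48) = (r - 5)^2*(r - 3)*(r - 1)*(r^2 - 8*r + 16) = (r - 5)^2*(r - 4)*(r - 3)*(r - 1)*(r - 4)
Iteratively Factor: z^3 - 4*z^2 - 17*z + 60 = (z - 5)*(z^2 + z - 12) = (z - 5)*(z + 4)*(z - 3)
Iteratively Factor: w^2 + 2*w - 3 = (w - 1)*(w + 3)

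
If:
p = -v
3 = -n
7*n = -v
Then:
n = -3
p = -21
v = 21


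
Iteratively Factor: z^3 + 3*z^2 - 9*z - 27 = (z - 3)*(z^2 + 6*z + 9) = (z - 3)*(z + 3)*(z + 3)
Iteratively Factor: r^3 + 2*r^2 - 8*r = (r - 2)*(r^2 + 4*r) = (r - 2)*(r + 4)*(r)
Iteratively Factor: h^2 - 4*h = (h)*(h - 4)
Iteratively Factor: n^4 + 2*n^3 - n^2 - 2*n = (n + 2)*(n^3 - n) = (n - 1)*(n + 2)*(n^2 + n) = n*(n - 1)*(n + 2)*(n + 1)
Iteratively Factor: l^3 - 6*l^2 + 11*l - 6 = (l - 1)*(l^2 - 5*l + 6) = (l - 3)*(l - 1)*(l - 2)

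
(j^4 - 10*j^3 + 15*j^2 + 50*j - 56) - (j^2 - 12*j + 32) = j^4 - 10*j^3 + 14*j^2 + 62*j - 88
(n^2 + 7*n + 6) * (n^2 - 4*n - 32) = n^4 + 3*n^3 - 54*n^2 - 248*n - 192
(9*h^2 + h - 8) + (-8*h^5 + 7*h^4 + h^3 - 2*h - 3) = -8*h^5 + 7*h^4 + h^3 + 9*h^2 - h - 11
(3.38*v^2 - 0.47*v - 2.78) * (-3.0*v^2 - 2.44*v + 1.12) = -10.14*v^4 - 6.8372*v^3 + 13.2724*v^2 + 6.2568*v - 3.1136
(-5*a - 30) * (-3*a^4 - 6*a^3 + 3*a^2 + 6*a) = 15*a^5 + 120*a^4 + 165*a^3 - 120*a^2 - 180*a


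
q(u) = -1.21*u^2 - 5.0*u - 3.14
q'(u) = -2.42*u - 5.0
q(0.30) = -4.75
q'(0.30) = -5.73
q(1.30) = -11.68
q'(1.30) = -8.15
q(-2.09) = 2.02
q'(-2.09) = 0.06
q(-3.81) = -1.65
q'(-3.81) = 4.22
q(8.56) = -134.60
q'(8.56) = -25.72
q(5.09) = -59.94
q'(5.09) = -17.32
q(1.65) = -14.68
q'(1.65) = -8.99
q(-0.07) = -2.80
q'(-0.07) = -4.83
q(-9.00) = -56.15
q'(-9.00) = 16.78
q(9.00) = -146.15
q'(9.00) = -26.78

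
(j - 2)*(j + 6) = j^2 + 4*j - 12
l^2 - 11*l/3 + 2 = (l - 3)*(l - 2/3)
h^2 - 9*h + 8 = (h - 8)*(h - 1)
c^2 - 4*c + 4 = (c - 2)^2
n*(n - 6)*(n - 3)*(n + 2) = n^4 - 7*n^3 + 36*n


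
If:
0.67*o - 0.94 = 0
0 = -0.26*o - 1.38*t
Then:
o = 1.40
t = -0.26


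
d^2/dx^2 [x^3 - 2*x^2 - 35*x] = 6*x - 4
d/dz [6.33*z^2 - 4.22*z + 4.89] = 12.66*z - 4.22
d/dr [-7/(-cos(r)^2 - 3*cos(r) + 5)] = 7*(2*cos(r) + 3)*sin(r)/(cos(r)^2 + 3*cos(r) - 5)^2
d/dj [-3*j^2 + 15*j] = 15 - 6*j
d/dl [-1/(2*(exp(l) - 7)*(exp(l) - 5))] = (exp(l) - 6)*exp(l)/((exp(l) - 7)^2*(exp(l) - 5)^2)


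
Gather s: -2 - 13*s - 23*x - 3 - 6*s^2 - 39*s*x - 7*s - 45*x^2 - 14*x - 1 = -6*s^2 + s*(-39*x - 20) - 45*x^2 - 37*x - 6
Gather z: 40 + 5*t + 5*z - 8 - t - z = 4*t + 4*z + 32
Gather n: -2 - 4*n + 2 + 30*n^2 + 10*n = 30*n^2 + 6*n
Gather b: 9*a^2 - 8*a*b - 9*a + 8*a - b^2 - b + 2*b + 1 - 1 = 9*a^2 - a - b^2 + b*(1 - 8*a)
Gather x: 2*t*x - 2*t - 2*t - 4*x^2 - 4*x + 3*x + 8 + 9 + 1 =-4*t - 4*x^2 + x*(2*t - 1) + 18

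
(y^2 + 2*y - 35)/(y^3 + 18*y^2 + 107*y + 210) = (y - 5)/(y^2 + 11*y + 30)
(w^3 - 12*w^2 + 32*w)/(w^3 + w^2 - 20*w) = (w - 8)/(w + 5)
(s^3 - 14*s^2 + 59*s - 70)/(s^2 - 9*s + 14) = s - 5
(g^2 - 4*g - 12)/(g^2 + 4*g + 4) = (g - 6)/(g + 2)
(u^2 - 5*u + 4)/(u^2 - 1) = (u - 4)/(u + 1)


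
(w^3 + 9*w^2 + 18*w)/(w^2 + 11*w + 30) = w*(w + 3)/(w + 5)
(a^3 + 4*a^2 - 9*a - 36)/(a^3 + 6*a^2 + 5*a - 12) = (a - 3)/(a - 1)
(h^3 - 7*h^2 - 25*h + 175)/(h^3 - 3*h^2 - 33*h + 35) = (h - 5)/(h - 1)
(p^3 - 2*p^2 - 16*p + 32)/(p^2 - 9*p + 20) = (p^2 + 2*p - 8)/(p - 5)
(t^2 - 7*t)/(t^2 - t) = (t - 7)/(t - 1)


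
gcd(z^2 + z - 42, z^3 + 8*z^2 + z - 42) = z + 7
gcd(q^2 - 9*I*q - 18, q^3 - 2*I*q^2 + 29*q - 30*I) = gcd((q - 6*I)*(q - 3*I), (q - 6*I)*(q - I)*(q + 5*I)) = q - 6*I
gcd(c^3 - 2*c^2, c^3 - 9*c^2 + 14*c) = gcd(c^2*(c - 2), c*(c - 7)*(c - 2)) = c^2 - 2*c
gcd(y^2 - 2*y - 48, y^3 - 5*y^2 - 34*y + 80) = y - 8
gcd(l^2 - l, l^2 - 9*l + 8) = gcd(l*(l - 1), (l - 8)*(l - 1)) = l - 1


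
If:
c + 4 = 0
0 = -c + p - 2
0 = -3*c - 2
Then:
No Solution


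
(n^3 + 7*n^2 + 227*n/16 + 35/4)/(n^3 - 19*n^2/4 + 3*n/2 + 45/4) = (n^2 + 23*n/4 + 7)/(n^2 - 6*n + 9)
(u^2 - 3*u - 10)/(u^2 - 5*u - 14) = (u - 5)/(u - 7)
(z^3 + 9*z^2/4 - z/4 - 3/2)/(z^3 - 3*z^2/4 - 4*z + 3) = (z + 1)/(z - 2)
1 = 1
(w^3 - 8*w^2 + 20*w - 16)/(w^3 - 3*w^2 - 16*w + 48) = (w^2 - 4*w + 4)/(w^2 + w - 12)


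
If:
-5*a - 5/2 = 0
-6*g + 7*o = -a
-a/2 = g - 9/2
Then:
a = -1/2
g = 19/4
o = 29/7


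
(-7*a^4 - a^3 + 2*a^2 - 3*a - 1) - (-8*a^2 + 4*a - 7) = -7*a^4 - a^3 + 10*a^2 - 7*a + 6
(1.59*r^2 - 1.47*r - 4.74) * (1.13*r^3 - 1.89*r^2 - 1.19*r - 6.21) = 1.7967*r^5 - 4.6662*r^4 - 4.47*r^3 + 0.834*r^2 + 14.7693*r + 29.4354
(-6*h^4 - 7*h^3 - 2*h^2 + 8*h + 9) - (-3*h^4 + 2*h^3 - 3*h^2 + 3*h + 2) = -3*h^4 - 9*h^3 + h^2 + 5*h + 7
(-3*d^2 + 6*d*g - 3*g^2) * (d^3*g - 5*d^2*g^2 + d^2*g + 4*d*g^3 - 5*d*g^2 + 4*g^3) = -3*d^5*g + 21*d^4*g^2 - 3*d^4*g - 45*d^3*g^3 + 21*d^3*g^2 + 39*d^2*g^4 - 45*d^2*g^3 - 12*d*g^5 + 39*d*g^4 - 12*g^5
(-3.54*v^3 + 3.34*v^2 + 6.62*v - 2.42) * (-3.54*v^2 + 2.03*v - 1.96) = 12.5316*v^5 - 19.0098*v^4 - 9.7162*v^3 + 15.459*v^2 - 17.8878*v + 4.7432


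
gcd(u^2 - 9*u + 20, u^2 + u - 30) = u - 5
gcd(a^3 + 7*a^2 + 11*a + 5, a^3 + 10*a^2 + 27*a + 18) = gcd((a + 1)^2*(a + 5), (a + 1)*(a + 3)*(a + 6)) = a + 1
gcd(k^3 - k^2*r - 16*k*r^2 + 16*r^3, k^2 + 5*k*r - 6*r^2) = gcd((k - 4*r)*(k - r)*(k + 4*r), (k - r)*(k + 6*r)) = -k + r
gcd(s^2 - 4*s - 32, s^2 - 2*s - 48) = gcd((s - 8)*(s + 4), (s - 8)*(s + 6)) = s - 8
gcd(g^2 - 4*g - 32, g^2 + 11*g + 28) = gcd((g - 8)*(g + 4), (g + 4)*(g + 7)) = g + 4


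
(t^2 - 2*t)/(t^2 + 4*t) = (t - 2)/(t + 4)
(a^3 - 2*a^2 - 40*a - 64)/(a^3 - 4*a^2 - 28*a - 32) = (a + 4)/(a + 2)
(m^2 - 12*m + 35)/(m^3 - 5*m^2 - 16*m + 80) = (m - 7)/(m^2 - 16)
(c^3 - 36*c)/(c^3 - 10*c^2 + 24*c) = (c + 6)/(c - 4)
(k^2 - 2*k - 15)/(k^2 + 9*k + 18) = (k - 5)/(k + 6)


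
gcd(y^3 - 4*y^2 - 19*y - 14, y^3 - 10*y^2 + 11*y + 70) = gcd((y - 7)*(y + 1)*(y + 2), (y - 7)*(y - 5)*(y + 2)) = y^2 - 5*y - 14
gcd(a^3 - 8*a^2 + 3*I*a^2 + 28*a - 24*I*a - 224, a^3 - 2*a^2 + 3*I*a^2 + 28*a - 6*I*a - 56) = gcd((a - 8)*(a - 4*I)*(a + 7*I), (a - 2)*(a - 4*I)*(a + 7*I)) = a^2 + 3*I*a + 28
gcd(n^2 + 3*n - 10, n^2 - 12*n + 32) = 1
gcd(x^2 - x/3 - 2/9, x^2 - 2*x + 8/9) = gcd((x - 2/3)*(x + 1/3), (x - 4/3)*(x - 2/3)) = x - 2/3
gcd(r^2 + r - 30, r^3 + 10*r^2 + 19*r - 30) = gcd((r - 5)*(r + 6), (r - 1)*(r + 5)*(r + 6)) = r + 6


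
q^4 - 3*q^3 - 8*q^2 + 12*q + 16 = (q - 4)*(q - 2)*(q + 1)*(q + 2)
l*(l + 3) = l^2 + 3*l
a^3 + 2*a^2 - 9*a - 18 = (a - 3)*(a + 2)*(a + 3)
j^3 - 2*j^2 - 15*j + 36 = (j - 3)^2*(j + 4)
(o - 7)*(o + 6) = o^2 - o - 42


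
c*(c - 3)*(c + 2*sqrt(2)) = c^3 - 3*c^2 + 2*sqrt(2)*c^2 - 6*sqrt(2)*c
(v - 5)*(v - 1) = v^2 - 6*v + 5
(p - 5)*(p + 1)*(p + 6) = p^3 + 2*p^2 - 29*p - 30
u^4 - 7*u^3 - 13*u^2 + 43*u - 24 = (u - 8)*(u - 1)^2*(u + 3)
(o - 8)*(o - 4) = o^2 - 12*o + 32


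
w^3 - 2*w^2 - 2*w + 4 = (w - 2)*(w - sqrt(2))*(w + sqrt(2))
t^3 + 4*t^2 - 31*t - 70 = (t - 5)*(t + 2)*(t + 7)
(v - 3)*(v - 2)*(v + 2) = v^3 - 3*v^2 - 4*v + 12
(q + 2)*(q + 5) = q^2 + 7*q + 10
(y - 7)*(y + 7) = y^2 - 49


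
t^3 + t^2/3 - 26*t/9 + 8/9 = (t - 4/3)*(t - 1/3)*(t + 2)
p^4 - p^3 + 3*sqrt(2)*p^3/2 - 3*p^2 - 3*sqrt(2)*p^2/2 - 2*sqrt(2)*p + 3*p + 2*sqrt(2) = (p - 1)*(p - sqrt(2))*(p + sqrt(2)/2)*(p + 2*sqrt(2))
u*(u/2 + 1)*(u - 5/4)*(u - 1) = u^4/2 - u^3/8 - 13*u^2/8 + 5*u/4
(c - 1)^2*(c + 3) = c^3 + c^2 - 5*c + 3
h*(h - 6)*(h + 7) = h^3 + h^2 - 42*h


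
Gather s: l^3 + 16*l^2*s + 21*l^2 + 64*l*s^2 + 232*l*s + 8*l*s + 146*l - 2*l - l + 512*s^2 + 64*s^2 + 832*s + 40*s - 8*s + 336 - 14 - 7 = l^3 + 21*l^2 + 143*l + s^2*(64*l + 576) + s*(16*l^2 + 240*l + 864) + 315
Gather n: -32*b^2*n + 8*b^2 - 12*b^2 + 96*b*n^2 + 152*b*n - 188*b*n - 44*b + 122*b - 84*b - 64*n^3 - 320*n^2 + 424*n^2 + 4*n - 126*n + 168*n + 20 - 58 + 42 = -4*b^2 - 6*b - 64*n^3 + n^2*(96*b + 104) + n*(-32*b^2 - 36*b + 46) + 4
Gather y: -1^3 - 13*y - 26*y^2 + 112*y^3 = 112*y^3 - 26*y^2 - 13*y - 1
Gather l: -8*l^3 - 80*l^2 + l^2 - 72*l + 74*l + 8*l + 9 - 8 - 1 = -8*l^3 - 79*l^2 + 10*l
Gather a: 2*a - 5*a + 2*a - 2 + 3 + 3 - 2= 2 - a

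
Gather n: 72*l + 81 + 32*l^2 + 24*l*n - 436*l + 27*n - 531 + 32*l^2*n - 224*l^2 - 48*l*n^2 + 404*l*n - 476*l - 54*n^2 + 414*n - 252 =-192*l^2 - 840*l + n^2*(-48*l - 54) + n*(32*l^2 + 428*l + 441) - 702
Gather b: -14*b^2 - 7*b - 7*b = -14*b^2 - 14*b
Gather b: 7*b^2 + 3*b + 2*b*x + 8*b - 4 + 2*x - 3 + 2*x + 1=7*b^2 + b*(2*x + 11) + 4*x - 6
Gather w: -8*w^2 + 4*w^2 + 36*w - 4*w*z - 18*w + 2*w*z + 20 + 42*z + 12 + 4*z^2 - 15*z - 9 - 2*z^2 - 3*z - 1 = -4*w^2 + w*(18 - 2*z) + 2*z^2 + 24*z + 22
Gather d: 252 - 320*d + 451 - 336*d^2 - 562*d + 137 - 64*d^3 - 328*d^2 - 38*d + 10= -64*d^3 - 664*d^2 - 920*d + 850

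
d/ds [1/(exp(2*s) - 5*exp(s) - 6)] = (5 - 2*exp(s))*exp(s)/(-exp(2*s) + 5*exp(s) + 6)^2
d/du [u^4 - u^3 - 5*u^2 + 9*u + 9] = 4*u^3 - 3*u^2 - 10*u + 9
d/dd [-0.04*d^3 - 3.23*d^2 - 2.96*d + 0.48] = -0.12*d^2 - 6.46*d - 2.96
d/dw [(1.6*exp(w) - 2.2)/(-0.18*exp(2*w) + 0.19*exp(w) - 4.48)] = (0.288*exp(2*w) - 0.792*exp(w) - 6.75)*exp(w)/(0.0324*exp(4*w) - 0.0684*exp(3*w) + 1.6489*exp(2*w) - 1.7024*exp(w) + 20.0704)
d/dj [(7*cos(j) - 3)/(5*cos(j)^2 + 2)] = (35*cos(j)^2 - 30*cos(j) - 14)*sin(j)/(5*sin(j)^2 - 7)^2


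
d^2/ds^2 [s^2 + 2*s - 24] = 2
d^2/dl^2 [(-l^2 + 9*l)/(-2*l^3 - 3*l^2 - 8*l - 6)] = 2*(4*l^6 - 108*l^5 - 210*l^4 - 45*l^3 + 594*l^2 + 486*l + 468)/(8*l^9 + 36*l^8 + 150*l^7 + 387*l^6 + 816*l^5 + 1314*l^4 + 1592*l^3 + 1476*l^2 + 864*l + 216)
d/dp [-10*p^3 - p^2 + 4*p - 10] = -30*p^2 - 2*p + 4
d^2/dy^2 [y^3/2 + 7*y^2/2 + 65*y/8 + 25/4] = 3*y + 7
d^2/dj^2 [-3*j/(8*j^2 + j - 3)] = 6*(-j*(16*j + 1)^2 + (24*j + 1)*(8*j^2 + j - 3))/(8*j^2 + j - 3)^3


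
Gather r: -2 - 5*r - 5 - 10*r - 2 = -15*r - 9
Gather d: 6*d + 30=6*d + 30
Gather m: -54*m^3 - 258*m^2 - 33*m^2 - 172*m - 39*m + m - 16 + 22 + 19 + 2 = -54*m^3 - 291*m^2 - 210*m + 27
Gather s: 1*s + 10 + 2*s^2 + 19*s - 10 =2*s^2 + 20*s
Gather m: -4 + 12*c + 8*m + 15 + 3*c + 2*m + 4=15*c + 10*m + 15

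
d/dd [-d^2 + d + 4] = 1 - 2*d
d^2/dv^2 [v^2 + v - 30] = 2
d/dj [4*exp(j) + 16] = 4*exp(j)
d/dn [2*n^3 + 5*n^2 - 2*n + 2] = 6*n^2 + 10*n - 2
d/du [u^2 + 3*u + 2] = 2*u + 3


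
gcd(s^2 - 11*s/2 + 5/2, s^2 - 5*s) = s - 5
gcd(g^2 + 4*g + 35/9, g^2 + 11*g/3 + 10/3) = g + 5/3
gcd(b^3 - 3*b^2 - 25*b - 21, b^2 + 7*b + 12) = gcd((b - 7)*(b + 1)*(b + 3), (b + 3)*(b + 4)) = b + 3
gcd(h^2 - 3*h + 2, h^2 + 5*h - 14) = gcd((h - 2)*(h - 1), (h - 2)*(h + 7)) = h - 2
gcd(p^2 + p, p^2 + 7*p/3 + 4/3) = p + 1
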